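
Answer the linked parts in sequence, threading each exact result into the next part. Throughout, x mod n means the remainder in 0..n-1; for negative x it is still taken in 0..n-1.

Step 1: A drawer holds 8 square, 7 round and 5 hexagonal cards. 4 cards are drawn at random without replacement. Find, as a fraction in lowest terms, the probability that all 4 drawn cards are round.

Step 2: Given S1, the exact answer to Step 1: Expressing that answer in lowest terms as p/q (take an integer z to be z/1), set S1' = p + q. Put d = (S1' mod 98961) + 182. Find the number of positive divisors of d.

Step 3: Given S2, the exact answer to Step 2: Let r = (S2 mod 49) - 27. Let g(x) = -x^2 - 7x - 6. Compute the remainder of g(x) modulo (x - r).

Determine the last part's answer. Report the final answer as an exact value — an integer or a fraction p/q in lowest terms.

-234

Step 1: total draws C(20,4) = 4845; favorable C(7,4) = 35; P = 7/969; answer 7/969
Step 2: S1 = 7/969; threaded value p + q = 976; d = 1158; 1158 = 2 * 3 * 193; number of divisors = (1+1) * (1+1) * (1+1) = 8; answer 8
Step 3: S2 = 8; r = -19; remainder = value at the root: -1*(-19)^2 - 7*(-19)^1 - 6 = (-361) + (133) + (-6) = -234; answer -234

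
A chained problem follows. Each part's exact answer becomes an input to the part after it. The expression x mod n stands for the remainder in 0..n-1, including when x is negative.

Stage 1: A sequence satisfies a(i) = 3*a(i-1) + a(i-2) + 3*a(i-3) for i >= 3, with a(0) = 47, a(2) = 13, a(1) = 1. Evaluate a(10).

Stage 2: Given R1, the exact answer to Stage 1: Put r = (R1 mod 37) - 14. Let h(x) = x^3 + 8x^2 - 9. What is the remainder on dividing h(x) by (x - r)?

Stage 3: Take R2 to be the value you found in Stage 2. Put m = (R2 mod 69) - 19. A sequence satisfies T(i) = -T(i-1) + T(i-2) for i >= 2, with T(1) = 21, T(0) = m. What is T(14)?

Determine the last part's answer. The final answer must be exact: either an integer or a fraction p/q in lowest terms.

Stage 1: a(3) = 3*(13) + 1*(1) + 3*(47) = 181; iterating: a(3)=181, a(4)=559, a(5)=1897, a(6)=6793, a(7)=23953, a(8)=84343, a(9)=297361, a(10)=1048285; answer 1048285
Stage 2: R1 = 1048285; r = -13; remainder = value at the root: 1*(-13)^3 + 8*(-13)^2 - 9 = (-2197) + (1352) + (-9) = -854; answer -854
Stage 3: R2 = -854; m = 24; T(2) = -1*(21) + 1*(24) = 3; iterating: T(2)=3, T(3)=18, T(4)=-15, T(5)=33, T(6)=-48, T(7)=81, T(8)=-129, T(9)=210, T(10)=-339, T(11)=549, T(12)=-888, T(13)=1437, T(14)=-2325; answer -2325

-2325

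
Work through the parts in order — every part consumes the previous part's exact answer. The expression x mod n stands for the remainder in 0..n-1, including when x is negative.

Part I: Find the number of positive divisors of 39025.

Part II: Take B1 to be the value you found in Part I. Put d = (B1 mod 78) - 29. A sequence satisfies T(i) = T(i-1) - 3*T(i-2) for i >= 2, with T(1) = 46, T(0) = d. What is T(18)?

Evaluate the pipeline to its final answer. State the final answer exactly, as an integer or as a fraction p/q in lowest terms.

Part I: 39025 = 5^2 * 7 * 223; number of divisors = (2+1) * (1+1) * (1+1) = 12; answer 12
Part II: B1 = 12; d = -17; T(2) = 1*(46) - 3*(-17) = 97; iterating: T(2)=97, T(3)=-41, T(4)=-332, T(5)=-209, T(6)=787, T(7)=1414, T(8)=-947, T(9)=-5189, T(10)=-2348, T(11)=13219, T(12)=20263, T(13)=-19394, T(14)=-80183, T(15)=-22001, T(16)=218548, T(17)=284551, T(18)=-371093; answer -371093

-371093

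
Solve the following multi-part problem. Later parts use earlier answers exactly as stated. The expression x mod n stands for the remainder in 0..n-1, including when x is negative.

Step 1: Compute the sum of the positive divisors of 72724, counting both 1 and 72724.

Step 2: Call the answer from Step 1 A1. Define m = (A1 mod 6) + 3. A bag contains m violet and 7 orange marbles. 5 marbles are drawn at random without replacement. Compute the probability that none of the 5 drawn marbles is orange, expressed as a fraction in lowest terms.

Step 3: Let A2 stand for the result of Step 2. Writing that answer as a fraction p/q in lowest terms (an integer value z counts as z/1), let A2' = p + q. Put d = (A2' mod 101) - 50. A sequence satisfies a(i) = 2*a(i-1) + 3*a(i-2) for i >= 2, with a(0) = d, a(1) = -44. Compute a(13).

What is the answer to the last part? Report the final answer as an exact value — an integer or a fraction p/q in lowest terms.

-3188684

Step 1: 72724 = 2^2 * 18181; sigma = (1 + 2 + 4) * (1 + 18181) = 7 * 18182 = 127274; answer 127274
Step 2: A1 = 127274; m = 5; total draws C(12,5) = 792; favorable C(5,5) = 1; P = 1/792; answer 1/792
Step 3: A2 = 1/792; threaded value p + q = 793; d = 36; a(2) = 2*(-44) + 3*(36) = 20; iterating: a(2)=20, a(3)=-92, a(4)=-124, a(5)=-524, a(6)=-1420, a(7)=-4412, a(8)=-13084, a(9)=-39404, a(10)=-118060, a(11)=-354332, a(12)=-1062844, a(13)=-3188684; answer -3188684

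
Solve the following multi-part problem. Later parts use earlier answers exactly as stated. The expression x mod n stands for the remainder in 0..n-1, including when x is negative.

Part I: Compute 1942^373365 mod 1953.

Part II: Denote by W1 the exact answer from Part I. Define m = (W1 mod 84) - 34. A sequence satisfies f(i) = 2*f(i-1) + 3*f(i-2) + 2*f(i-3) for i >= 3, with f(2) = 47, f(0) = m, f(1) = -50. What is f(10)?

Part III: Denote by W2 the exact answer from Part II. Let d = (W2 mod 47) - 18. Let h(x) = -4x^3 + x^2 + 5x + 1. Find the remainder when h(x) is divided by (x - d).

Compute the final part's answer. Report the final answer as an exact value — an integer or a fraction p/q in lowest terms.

8893

Part I: squarings mod 1953: 1942^1=1942, 1942^2=121, 1942^4=970, 1942^8=1507, 1942^16=1663, 1942^32=121, 1942^64=970, 1942^128=1507, 1942^256=1663, 1942^512=121, 1942^1024=970, 1942^2048=1507, 1942^4096=1663, 1942^8192=121, 1942^16384=970, 1942^32768=1507, 1942^65536=1663, 1942^131072=121, 1942^262144=970; 1942^373365 = 1942^1 * 1942^4 * 1942^16 * 1942^32 * 1942^64 * 1942^512 * 1942^4096 * 1942^8192 * 1942^32768 * 1942^65536 * 1942^262144 = 559 (mod 1953); answer 559
Part II: W1 = 559; m = 21; f(3) = 2*(47) + 3*(-50) + 2*(21) = -14; iterating: f(3)=-14, f(4)=13, f(5)=78, f(6)=167, f(7)=594, f(8)=1845, f(9)=5806, f(10)=18335; answer 18335
Part III: W2 = 18335; d = -13; remainder = value at the root: -4*(-13)^3 + 1*(-13)^2 + 5*(-13)^1 + 1 = (8788) + (169) + (-65) + (1) = 8893; answer 8893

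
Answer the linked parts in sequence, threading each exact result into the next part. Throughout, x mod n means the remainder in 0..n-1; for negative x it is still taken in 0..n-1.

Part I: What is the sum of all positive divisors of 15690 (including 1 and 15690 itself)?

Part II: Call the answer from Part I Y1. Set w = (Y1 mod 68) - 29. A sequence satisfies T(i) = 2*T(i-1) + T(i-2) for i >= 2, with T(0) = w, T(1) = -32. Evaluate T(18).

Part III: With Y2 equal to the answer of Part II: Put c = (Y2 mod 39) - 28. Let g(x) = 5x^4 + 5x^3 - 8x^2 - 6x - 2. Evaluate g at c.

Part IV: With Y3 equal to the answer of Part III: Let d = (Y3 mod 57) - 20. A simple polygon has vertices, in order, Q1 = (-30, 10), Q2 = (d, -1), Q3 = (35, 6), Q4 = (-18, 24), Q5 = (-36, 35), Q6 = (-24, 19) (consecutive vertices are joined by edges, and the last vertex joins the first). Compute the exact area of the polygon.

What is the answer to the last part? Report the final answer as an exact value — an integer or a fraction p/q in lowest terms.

Part I: 15690 = 2 * 3 * 5 * 523; sigma = (1 + 2) * (1 + 3) * (1 + 5) * (1 + 523) = 3 * 4 * 6 * 524 = 37728; answer 37728
Part II: Y1 = 37728; w = 27; T(2) = 2*(-32) + 1*(27) = -37; iterating: T(2)=-37, T(3)=-106, T(4)=-249, T(5)=-604, T(6)=-1457, T(7)=-3518, T(8)=-8493, T(9)=-20504, T(10)=-49501, T(11)=-119506, T(12)=-288513, T(13)=-696532, T(14)=-1681577, T(15)=-4059686, T(16)=-9800949, T(17)=-23661584, T(18)=-57124117; answer -57124117
Part III: Y2 = -57124117; c = -26; 5*(-26)^4 + 5*(-26)^3 - 8*(-26)^2 - 6*(-26)^1 - 2 = (2284880) + (-87880) + (-5408) + (156) + (-2) = 2191746; answer 2191746
Part IV: Y3 = 2191746; d = 19; cross terms: (-30*-1 - 19*10)=-160, (19*6 - 35*-1)=149, (35*24 - -18*6)=948, (-18*35 - -36*24)=234, (-36*19 - -24*35)=156, (-24*10 - -30*19)=330; twice the area = |1657| = 1657; area = 1657/2; answer 1657/2

1657/2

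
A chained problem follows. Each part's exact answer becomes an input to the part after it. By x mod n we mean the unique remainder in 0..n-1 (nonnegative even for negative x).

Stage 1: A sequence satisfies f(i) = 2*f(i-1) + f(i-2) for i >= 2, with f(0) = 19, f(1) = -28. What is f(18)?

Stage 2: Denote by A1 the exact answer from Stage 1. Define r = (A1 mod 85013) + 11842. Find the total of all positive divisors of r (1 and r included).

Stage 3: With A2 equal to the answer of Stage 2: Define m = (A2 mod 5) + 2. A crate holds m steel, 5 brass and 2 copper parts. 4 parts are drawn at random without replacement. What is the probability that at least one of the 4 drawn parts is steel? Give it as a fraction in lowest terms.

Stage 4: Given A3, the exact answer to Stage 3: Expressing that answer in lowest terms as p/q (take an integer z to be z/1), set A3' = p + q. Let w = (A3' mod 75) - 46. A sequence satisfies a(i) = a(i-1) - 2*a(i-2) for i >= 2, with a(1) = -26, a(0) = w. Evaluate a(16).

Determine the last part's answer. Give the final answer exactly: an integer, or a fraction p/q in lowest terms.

Stage 1: f(2) = 2*(-28) + 1*(19) = -37; iterating: f(2)=-37, f(3)=-102, f(4)=-241, f(5)=-584, f(6)=-1409, f(7)=-3402, f(8)=-8213, f(9)=-19828, f(10)=-47869, f(11)=-115566, f(12)=-279001, f(13)=-673568, f(14)=-1626137, f(15)=-3925842, f(16)=-9477821, f(17)=-22881484, f(18)=-55240789; answer -55240789
Stage 2: A1 = -55240789; r = 29503; 29503 = 163 * 181; sigma = (1 + 163) * (1 + 181) = 164 * 182 = 29848; answer 29848
Stage 3: A2 = 29848; m = 5; total draws C(12,4) = 495; complement C(7,4) = 35; favorable 495 - 35 = 460; P = 92/99; answer 92/99
Stage 4: A3 = 92/99; threaded value p + q = 191; w = -5; a(2) = 1*(-26) - 2*(-5) = -16; iterating: a(2)=-16, a(3)=36, a(4)=68, a(5)=-4, a(6)=-140, a(7)=-132, a(8)=148, a(9)=412, a(10)=116, a(11)=-708, a(12)=-940, a(13)=476, a(14)=2356, a(15)=1404, a(16)=-3308; answer -3308

-3308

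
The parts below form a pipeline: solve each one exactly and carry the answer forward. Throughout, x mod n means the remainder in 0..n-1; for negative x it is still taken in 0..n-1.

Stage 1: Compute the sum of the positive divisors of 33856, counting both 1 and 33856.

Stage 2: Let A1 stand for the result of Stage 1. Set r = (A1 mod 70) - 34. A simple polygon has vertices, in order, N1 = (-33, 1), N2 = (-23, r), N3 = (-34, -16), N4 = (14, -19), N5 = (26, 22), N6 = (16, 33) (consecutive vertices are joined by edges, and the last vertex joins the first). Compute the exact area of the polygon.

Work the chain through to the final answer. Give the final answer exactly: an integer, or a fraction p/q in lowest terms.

Stage 1: 33856 = 2^6 * 23^2; sigma = (1 + 2 + 4 + 8 + 16 + 32 + 64) * (1 + 23 + 529) = 127 * 553 = 70231; answer 70231
Stage 2: A1 = 70231; r = -13; cross terms: (-33*-13 - -23*1)=452, (-23*-16 - -34*-13)=-74, (-34*-19 - 14*-16)=870, (14*22 - 26*-19)=802, (26*33 - 16*22)=506, (16*1 - -33*33)=1105; twice the area = |3661| = 3661; area = 3661/2; answer 3661/2

3661/2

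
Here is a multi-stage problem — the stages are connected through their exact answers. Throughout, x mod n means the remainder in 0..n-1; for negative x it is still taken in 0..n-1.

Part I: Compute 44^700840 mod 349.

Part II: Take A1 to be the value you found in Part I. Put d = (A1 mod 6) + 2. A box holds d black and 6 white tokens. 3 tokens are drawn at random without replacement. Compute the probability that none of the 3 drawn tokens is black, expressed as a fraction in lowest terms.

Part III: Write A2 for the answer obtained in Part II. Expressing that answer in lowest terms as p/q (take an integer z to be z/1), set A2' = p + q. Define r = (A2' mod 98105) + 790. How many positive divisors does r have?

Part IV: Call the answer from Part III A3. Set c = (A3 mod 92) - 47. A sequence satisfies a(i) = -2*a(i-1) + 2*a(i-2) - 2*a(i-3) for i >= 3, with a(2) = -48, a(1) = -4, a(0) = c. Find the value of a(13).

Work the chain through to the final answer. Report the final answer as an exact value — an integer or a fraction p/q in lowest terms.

Part I: squarings mod 349: 44^1=44, 44^2=191, 44^4=185, 44^8=23, 44^16=180, 44^32=292, 44^64=108, 44^128=147, 44^256=320, 44^512=143, 44^1024=207, 44^2048=271, 44^4096=151, 44^8192=116, 44^16384=194, 44^32768=293, 44^65536=344, 44^131072=25, 44^262144=276, 44^524288=94; 44^700840 = 44^8 * 44^32 * 44^128 * 44^256 * 44^4096 * 44^8192 * 44^32768 * 44^131072 * 44^524288 = 300 (mod 349); answer 300
Part II: A1 = 300; d = 2; total draws C(8,3) = 56; favorable C(6,3) = 20; P = 5/14; answer 5/14
Part III: A2 = 5/14; threaded value p + q = 19; r = 809; 809 is prime, so its only divisors are 1 and 809; count = 2; answer 2
Part IV: A3 = 2; c = -45; a(3) = -2*(-48) + 2*(-4) - 2*(-45) = 178; iterating: a(3)=178, a(4)=-444, a(5)=1340, a(6)=-3924, a(7)=11416, a(8)=-33360, a(9)=97400, a(10)=-284352, a(11)=830224, a(12)=-2423952, a(13)=7077056; answer 7077056

7077056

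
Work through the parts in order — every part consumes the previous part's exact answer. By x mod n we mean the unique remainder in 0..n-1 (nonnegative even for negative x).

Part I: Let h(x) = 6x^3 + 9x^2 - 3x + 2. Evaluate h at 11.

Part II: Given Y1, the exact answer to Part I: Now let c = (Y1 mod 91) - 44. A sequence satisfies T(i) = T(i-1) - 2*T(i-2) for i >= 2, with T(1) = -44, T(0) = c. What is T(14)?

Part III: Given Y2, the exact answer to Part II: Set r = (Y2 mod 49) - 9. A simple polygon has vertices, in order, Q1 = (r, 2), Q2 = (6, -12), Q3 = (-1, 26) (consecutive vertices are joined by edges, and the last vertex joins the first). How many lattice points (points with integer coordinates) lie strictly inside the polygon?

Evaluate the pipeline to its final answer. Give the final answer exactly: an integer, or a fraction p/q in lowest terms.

Part I: 6*(11)^3 + 9*(11)^2 - 3*(11)^1 + 2 = (7986) + (1089) + (-33) + (2) = 9044; answer 9044
Part II: Y1 = 9044; c = -9; T(2) = 1*(-44) - 2*(-9) = -26; iterating: T(2)=-26, T(3)=62, T(4)=114, T(5)=-10, T(6)=-238, T(7)=-218, T(8)=258, T(9)=694, T(10)=178, T(11)=-1210, T(12)=-1566, T(13)=854, T(14)=3986; answer 3986
Part III: Y2 = 3986; r = 8; cross terms: (8*-12 - 6*2)=-108, (6*26 - -1*-12)=144, (-1*2 - 8*26)=-210; twice the area = |-174| = 174; area = 87; boundary points = 2 + 1 + 3 = 6; strictly interior points = area - boundary/2 + 1 = 85; answer 85

85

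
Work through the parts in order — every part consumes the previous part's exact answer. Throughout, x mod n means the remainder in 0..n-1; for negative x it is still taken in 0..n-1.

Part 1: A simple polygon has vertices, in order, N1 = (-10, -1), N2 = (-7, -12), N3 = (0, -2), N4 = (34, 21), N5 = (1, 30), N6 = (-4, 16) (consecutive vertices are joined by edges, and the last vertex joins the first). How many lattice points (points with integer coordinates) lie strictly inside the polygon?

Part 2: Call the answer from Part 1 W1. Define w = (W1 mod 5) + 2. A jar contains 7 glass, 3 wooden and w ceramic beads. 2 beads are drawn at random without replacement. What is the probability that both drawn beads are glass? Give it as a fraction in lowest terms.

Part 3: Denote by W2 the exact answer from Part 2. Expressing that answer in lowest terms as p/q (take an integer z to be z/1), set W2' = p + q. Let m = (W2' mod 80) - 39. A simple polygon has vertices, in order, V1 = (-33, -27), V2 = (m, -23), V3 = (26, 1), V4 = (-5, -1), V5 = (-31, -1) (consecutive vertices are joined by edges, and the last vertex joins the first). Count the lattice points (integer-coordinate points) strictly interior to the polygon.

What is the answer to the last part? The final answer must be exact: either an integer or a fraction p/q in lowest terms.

1152

Part 1: cross terms: (-10*-12 - -7*-1)=113, (-7*-2 - 0*-12)=14, (0*21 - 34*-2)=68, (34*30 - 1*21)=999, (1*16 - -4*30)=136, (-4*-1 - -10*16)=164; twice the area = |1494| = 1494; area = 747; boundary points = 1 + 1 + 1 + 3 + 1 + 1 = 8; strictly interior points = area - boundary/2 + 1 = 744; answer 744
Part 2: W1 = 744; w = 6; total draws C(16,2) = 120; favorable C(7,2) = 21; P = 7/40; answer 7/40
Part 3: W2 = 7/40; threaded value p + q = 47; m = 8; cross terms: (-33*-23 - 8*-27)=975, (8*1 - 26*-23)=606, (26*-1 - -5*1)=-21, (-5*-1 - -31*-1)=-26, (-31*-27 - -33*-1)=804; twice the area = |2338| = 2338; area = 1169; boundary points = 1 + 6 + 1 + 26 + 2 = 36; strictly interior points = area - boundary/2 + 1 = 1152; answer 1152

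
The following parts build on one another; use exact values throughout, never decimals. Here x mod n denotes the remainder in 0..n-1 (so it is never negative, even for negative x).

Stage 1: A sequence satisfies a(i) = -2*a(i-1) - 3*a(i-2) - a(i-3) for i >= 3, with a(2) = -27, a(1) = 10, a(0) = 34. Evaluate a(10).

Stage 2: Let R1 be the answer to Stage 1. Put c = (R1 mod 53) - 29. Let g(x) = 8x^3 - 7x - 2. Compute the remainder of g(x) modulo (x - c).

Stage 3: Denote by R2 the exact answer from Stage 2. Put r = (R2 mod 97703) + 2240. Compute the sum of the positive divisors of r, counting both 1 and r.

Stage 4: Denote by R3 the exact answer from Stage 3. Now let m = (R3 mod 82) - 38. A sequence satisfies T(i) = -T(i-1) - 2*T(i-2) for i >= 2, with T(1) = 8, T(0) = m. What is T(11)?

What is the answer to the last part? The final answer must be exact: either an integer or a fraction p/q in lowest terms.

-168

Stage 1: a(3) = -2*(-27) - 3*(10) - 1*(34) = -10; iterating: a(3)=-10, a(4)=91, a(5)=-125, a(6)=-13, a(7)=310, a(8)=-456, a(9)=-5, a(10)=1068; answer 1068
Stage 2: R1 = 1068; c = -21; remainder = value at the root: 8*(-21)^3 - 7*(-21)^1 - 2 = (-74088) + (147) + (-2) = -73943; answer -73943
Stage 3: R2 = -73943; r = 26000; 26000 = 2^4 * 5^3 * 13; sigma = (1 + 2 + 4 + 8 + 16) * (1 + 5 + 25 + 125) * (1 + 13) = 31 * 156 * 14 = 67704; answer 67704
Stage 4: R3 = 67704; m = 16; T(2) = -1*(8) - 2*(16) = -40; iterating: T(2)=-40, T(3)=24, T(4)=56, T(5)=-104, T(6)=-8, T(7)=216, T(8)=-200, T(9)=-232, T(10)=632, T(11)=-168; answer -168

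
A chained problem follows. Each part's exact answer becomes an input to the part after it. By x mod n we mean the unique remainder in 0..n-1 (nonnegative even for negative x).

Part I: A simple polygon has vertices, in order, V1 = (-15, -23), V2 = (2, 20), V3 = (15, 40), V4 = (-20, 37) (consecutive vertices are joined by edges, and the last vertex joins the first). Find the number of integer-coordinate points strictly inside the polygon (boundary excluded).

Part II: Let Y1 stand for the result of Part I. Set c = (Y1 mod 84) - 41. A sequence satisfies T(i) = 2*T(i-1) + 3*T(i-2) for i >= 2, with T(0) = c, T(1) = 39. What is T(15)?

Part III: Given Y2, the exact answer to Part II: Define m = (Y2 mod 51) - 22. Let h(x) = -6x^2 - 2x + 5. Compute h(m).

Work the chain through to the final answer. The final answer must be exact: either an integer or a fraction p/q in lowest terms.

Part I: cross terms: (-15*20 - 2*-23)=-254, (2*40 - 15*20)=-220, (15*37 - -20*40)=1355, (-20*-23 - -15*37)=1015; twice the area = |1896| = 1896; area = 948; boundary points = 1 + 1 + 1 + 5 = 8; strictly interior points = area - boundary/2 + 1 = 945; answer 945
Part II: Y1 = 945; c = -20; T(2) = 2*(39) + 3*(-20) = 18; iterating: T(2)=18, T(3)=153, T(4)=360, T(5)=1179, T(6)=3438, T(7)=10413, T(8)=31140, T(9)=93519, T(10)=280458, T(11)=841473, T(12)=2524320, T(13)=7573059, T(14)=22719078, T(15)=68157333; answer 68157333
Part III: Y2 = 68157333; m = -7; -6*(-7)^2 - 2*(-7)^1 + 5 = (-294) + (14) + (5) = -275; answer -275

-275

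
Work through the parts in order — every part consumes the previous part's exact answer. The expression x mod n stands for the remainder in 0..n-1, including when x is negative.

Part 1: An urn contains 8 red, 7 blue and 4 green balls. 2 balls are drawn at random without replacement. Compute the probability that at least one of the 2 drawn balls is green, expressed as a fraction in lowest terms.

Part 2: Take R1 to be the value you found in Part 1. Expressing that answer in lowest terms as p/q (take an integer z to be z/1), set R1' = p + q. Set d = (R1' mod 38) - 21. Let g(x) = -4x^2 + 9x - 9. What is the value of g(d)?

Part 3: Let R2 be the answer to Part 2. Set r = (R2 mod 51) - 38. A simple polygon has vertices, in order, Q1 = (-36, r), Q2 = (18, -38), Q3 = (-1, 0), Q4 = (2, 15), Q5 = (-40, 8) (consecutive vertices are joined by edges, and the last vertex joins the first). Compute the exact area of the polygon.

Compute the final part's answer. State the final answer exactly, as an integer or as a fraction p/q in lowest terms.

Part 1: total draws C(19,2) = 171; complement C(15,2) = 105; favorable 171 - 105 = 66; P = 22/57; answer 22/57
Part 2: R1 = 22/57; threaded value p + q = 79; d = -18; -4*(-18)^2 + 9*(-18)^1 - 9 = (-1296) + (-162) + (-9) = -1467; answer -1467
Part 3: R2 = -1467; r = -26; cross terms: (-36*-38 - 18*-26)=1836, (18*0 - -1*-38)=-38, (-1*15 - 2*0)=-15, (2*8 - -40*15)=616, (-40*-26 - -36*8)=1328; twice the area = |3727| = 3727; area = 3727/2; answer 3727/2

3727/2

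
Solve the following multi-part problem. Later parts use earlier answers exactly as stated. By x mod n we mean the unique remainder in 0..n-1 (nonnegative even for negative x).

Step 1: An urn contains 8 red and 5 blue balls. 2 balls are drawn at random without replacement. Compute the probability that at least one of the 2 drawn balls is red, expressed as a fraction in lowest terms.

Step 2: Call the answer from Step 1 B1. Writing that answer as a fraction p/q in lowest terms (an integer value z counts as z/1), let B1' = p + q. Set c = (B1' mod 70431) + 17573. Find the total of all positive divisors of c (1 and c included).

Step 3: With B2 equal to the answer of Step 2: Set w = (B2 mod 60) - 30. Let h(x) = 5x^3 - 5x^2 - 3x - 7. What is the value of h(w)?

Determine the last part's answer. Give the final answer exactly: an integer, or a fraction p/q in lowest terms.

Step 1: total draws C(13,2) = 78; complement C(5,2) = 10; favorable 78 - 10 = 68; P = 34/39; answer 34/39
Step 2: B1 = 34/39; threaded value p + q = 73; c = 17646; 17646 = 2 * 3 * 17 * 173; sigma = (1 + 2) * (1 + 3) * (1 + 17) * (1 + 173) = 3 * 4 * 18 * 174 = 37584; answer 37584
Step 3: B2 = 37584; w = -6; 5*(-6)^3 - 5*(-6)^2 - 3*(-6)^1 - 7 = (-1080) + (-180) + (18) + (-7) = -1249; answer -1249

-1249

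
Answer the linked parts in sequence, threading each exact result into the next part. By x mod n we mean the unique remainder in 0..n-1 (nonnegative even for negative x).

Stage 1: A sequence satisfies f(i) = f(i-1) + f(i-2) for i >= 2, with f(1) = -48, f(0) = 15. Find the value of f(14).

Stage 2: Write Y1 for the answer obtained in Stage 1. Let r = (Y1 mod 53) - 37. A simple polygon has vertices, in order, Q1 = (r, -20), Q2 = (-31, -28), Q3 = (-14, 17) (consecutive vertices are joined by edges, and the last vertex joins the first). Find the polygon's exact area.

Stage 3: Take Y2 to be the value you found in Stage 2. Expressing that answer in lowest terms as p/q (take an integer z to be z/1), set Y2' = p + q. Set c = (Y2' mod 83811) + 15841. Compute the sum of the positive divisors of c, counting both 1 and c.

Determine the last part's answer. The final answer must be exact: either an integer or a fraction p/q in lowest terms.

30576

Stage 1: f(2) = 1*(-48) + 1*(15) = -33; iterating: f(2)=-33, f(3)=-81, f(4)=-114, f(5)=-195, f(6)=-309, f(7)=-504, f(8)=-813, f(9)=-1317, f(10)=-2130, f(11)=-3447, f(12)=-5577, f(13)=-9024, f(14)=-14601; answer -14601
Stage 2: Y1 = -14601; r = -10; cross terms: (-10*-28 - -31*-20)=-340, (-31*17 - -14*-28)=-919, (-14*-20 - -10*17)=450; twice the area = |-809| = 809; area = 809/2; answer 809/2
Stage 3: Y2 = 809/2; threaded value p + q = 811; c = 16652; 16652 = 2^2 * 23 * 181; sigma = (1 + 2 + 4) * (1 + 23) * (1 + 181) = 7 * 24 * 182 = 30576; answer 30576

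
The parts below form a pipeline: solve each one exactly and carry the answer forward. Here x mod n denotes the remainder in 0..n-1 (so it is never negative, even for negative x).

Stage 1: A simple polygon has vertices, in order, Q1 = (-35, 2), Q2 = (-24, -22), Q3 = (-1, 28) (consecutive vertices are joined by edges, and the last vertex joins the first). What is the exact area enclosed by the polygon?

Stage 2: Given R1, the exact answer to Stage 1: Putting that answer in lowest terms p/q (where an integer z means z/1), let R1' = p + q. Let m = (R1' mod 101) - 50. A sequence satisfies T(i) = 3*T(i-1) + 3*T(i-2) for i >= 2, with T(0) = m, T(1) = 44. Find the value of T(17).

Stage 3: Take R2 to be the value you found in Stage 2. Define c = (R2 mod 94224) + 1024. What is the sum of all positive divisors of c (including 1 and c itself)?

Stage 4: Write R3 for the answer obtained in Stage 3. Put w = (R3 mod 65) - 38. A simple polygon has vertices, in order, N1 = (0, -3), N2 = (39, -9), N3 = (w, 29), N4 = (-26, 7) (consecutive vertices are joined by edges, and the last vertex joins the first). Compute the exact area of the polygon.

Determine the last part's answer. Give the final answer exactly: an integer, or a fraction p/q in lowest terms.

Stage 1: cross terms: (-35*-22 - -24*2)=818, (-24*28 - -1*-22)=-694, (-1*2 - -35*28)=978; twice the area = |1102| = 1102; area = 551; answer 551
Stage 2: R1 = 551; threaded value p + q = 552; m = -3; T(2) = 3*(44) + 3*(-3) = 123; iterating: T(2)=123, T(3)=501, T(4)=1872, T(5)=7119, T(6)=26973, T(7)=102276, T(8)=387747, T(9)=1470069, T(10)=5573448, T(11)=21130551, T(12)=80111997, T(13)=303727644, T(14)=1151518923, T(15)=4365739701, T(16)=16551775872, T(17)=62752546719; answer 62752546719
Stage 3: R2 = 62752546719; c = 23311; 23311 is prime, so its only divisors are 1 and 23311; sigma = 1 + 23311 = 23312; answer 23312
Stage 4: R3 = 23312; w = 4; cross terms: (0*-9 - 39*-3)=117, (39*29 - 4*-9)=1167, (4*7 - -26*29)=782, (-26*-3 - 0*7)=78; twice the area = |2144| = 2144; area = 1072; answer 1072

1072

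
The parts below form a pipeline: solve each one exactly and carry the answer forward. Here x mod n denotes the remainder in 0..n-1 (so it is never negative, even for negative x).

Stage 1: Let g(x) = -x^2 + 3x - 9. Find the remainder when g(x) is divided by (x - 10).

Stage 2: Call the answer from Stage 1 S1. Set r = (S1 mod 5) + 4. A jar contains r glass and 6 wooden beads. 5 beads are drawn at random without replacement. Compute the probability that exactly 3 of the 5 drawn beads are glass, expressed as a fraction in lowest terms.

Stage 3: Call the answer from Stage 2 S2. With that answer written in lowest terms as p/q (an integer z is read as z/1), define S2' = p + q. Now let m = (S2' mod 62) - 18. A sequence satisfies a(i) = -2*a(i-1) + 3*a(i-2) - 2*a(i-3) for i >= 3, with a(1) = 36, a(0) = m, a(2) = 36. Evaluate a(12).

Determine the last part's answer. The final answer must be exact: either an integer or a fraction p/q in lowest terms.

Stage 1: remainder = value at the root: -1*(10)^2 + 3*(10)^1 - 9 = (-100) + (30) + (-9) = -79; answer -79
Stage 2: S1 = -79; r = 5; total draws C(11,5) = 462; favorable C(5,3)*C(6,2) = 150; P = 25/77; answer 25/77
Stage 3: S2 = 25/77; threaded value p + q = 102; m = 22; a(3) = -2*(36) + 3*(36) - 2*(22) = -8; iterating: a(3)=-8, a(4)=52, a(5)=-200, a(6)=572, a(7)=-1848, a(8)=5812, a(9)=-18312, a(10)=57756, a(11)=-182072, a(12)=574036; answer 574036

574036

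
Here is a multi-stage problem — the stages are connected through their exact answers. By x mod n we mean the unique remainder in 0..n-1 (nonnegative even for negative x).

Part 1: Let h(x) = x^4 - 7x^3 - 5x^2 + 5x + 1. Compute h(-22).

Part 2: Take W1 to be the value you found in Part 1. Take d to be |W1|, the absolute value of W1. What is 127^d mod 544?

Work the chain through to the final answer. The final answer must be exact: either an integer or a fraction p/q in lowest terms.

Part 1: 1*(-22)^4 - 7*(-22)^3 - 5*(-22)^2 + 5*(-22)^1 + 1 = (234256) + (74536) + (-2420) + (-110) + (1) = 306263; answer 306263
Part 2: W1 = 306263; d = 306263; squarings mod 544: 127^1=127, 127^2=353, 127^4=33, 127^8=1, 127^16=1, 127^32=1, 127^64=1, 127^128=1, 127^256=1, 127^512=1, 127^1024=1, 127^2048=1, 127^4096=1, 127^8192=1, 127^16384=1, 127^32768=1, 127^65536=1, 127^131072=1, 127^262144=1; 127^306263 = 127^1 * 127^2 * 127^4 * 127^16 * 127^64 * 127^1024 * 127^2048 * 127^8192 * 127^32768 * 127^262144 = 287 (mod 544); answer 287

287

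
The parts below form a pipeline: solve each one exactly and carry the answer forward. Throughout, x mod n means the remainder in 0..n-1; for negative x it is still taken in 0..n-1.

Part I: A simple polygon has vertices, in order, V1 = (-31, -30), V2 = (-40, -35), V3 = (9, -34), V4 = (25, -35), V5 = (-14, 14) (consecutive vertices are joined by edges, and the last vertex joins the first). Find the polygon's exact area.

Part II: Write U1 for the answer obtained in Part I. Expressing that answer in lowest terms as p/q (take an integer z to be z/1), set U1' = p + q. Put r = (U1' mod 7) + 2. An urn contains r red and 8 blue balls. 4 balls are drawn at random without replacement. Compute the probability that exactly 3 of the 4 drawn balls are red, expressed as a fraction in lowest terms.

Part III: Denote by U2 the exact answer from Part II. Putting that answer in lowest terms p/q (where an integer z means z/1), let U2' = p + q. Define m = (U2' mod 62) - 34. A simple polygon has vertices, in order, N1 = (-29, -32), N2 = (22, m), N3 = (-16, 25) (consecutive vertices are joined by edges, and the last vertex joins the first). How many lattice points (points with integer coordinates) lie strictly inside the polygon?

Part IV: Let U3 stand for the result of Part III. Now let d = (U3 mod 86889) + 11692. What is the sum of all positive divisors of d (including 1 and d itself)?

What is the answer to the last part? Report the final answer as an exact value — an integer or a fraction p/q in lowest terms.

16128

Part I: cross terms: (-31*-35 - -40*-30)=-115, (-40*-34 - 9*-35)=1675, (9*-35 - 25*-34)=535, (25*14 - -14*-35)=-140, (-14*-30 - -31*14)=854; twice the area = |2809| = 2809; area = 2809/2; answer 2809/2
Part II: U1 = 2809/2; threaded value p + q = 2811; r = 6; total draws C(14,4) = 1001; favorable C(6,3)*C(8,1) = 160; P = 160/1001; answer 160/1001
Part III: U2 = 160/1001; threaded value p + q = 1161; m = 11; cross terms: (-29*11 - 22*-32)=385, (22*25 - -16*11)=726, (-16*-32 - -29*25)=1237; twice the area = |2348| = 2348; area = 1174; boundary points = 1 + 2 + 1 = 4; strictly interior points = area - boundary/2 + 1 = 1173; answer 1173
Part IV: U3 = 1173; d = 12865; 12865 = 5 * 31 * 83; sigma = (1 + 5) * (1 + 31) * (1 + 83) = 6 * 32 * 84 = 16128; answer 16128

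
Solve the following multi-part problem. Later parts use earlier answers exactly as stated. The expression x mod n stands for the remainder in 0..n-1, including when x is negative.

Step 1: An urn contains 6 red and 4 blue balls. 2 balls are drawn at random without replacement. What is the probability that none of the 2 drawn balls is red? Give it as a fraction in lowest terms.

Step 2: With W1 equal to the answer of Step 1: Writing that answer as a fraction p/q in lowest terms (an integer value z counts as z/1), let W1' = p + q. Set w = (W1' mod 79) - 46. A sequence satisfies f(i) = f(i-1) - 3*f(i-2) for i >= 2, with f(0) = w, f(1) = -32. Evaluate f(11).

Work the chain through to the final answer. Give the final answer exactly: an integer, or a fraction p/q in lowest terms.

Step 1: total draws C(10,2) = 45; favorable C(4,2) = 6; P = 2/15; answer 2/15
Step 2: W1 = 2/15; threaded value p + q = 17; w = -29; f(2) = 1*(-32) - 3*(-29) = 55; iterating: f(2)=55, f(3)=151, f(4)=-14, f(5)=-467, f(6)=-425, f(7)=976, f(8)=2251, f(9)=-677, f(10)=-7430, f(11)=-5399; answer -5399

-5399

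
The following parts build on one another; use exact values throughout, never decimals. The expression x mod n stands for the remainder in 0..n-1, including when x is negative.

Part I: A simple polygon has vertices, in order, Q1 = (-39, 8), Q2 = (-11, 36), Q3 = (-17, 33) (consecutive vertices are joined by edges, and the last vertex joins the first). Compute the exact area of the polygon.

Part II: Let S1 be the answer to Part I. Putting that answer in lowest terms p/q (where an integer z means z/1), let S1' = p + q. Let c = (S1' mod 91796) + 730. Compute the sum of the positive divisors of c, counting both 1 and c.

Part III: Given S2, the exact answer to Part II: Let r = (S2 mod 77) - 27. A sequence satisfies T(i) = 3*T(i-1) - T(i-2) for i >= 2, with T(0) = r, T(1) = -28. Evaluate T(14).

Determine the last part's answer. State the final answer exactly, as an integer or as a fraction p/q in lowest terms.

Part I: cross terms: (-39*36 - -11*8)=-1316, (-11*33 - -17*36)=249, (-17*8 - -39*33)=1151; twice the area = |84| = 84; area = 42; answer 42
Part II: S1 = 42; threaded value p + q = 43; c = 773; 773 is prime, so its only divisors are 1 and 773; sigma = 1 + 773 = 774; answer 774
Part III: S2 = 774; r = -23; T(2) = 3*(-28) - 1*(-23) = -61; iterating: T(2)=-61, T(3)=-155, T(4)=-404, T(5)=-1057, T(6)=-2767, T(7)=-7244, T(8)=-18965, T(9)=-49651, T(10)=-129988, T(11)=-340313, T(12)=-890951, T(13)=-2332540, T(14)=-6106669; answer -6106669

-6106669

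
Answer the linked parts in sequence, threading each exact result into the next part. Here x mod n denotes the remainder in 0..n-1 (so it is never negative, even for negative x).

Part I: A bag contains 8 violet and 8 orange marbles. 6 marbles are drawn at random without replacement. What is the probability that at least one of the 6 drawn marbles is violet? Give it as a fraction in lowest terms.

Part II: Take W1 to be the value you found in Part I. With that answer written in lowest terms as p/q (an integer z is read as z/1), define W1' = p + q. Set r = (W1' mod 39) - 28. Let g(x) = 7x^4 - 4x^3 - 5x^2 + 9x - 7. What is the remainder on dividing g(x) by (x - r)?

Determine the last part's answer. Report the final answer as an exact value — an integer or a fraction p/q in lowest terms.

596

Part I: total draws C(16,6) = 8008; complement C(8,6) = 28; favorable 8008 - 28 = 7980; P = 285/286; answer 285/286
Part II: W1 = 285/286; threaded value p + q = 571; r = -3; remainder = value at the root: 7*(-3)^4 - 4*(-3)^3 - 5*(-3)^2 + 9*(-3)^1 - 7 = (567) + (108) + (-45) + (-27) + (-7) = 596; answer 596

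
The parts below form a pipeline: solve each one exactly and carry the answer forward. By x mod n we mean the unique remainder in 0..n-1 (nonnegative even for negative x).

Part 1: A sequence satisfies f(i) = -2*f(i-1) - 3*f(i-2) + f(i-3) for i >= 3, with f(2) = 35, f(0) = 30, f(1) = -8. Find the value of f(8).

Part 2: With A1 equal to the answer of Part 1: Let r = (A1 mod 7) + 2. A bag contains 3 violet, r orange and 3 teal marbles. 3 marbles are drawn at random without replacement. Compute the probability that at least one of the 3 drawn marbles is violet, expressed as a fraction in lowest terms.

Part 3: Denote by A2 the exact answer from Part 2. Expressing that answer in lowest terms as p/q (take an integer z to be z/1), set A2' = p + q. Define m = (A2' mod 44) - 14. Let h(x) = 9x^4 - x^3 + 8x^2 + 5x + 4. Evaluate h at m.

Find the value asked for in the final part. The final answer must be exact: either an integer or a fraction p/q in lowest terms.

260537

Part 1: f(3) = -2*(35) - 3*(-8) + 1*(30) = -16; iterating: f(3)=-16, f(4)=-81, f(5)=245, f(6)=-263, f(7)=-290, f(8)=1614; answer 1614
Part 2: A1 = 1614; r = 6; total draws C(12,3) = 220; complement C(9,3) = 84; favorable 220 - 84 = 136; P = 34/55; answer 34/55
Part 3: A2 = 34/55; threaded value p + q = 89; m = -13; 9*(-13)^4 - 1*(-13)^3 + 8*(-13)^2 + 5*(-13)^1 + 4 = (257049) + (2197) + (1352) + (-65) + (4) = 260537; answer 260537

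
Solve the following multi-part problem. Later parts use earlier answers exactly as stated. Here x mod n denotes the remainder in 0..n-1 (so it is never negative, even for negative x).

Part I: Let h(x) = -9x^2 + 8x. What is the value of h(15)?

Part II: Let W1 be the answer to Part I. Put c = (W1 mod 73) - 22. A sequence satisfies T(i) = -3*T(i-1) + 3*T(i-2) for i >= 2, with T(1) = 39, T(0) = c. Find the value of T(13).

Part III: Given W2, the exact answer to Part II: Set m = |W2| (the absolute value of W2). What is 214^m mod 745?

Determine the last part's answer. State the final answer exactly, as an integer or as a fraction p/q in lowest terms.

Part I: -9*(15)^2 + 8*(15)^1 = (-2025) + (120) = -1905; answer -1905
Part II: W1 = -1905; c = 44; T(2) = -3*(39) + 3*(44) = 15; iterating: T(2)=15, T(3)=72, T(4)=-171, T(5)=729, T(6)=-2700, T(7)=10287, T(8)=-38961, T(9)=147744, T(10)=-560115, T(11)=2123577, T(12)=-8051076, T(13)=30523959; answer 30523959
Part III: W2 = 30523959; m = 30523959; squarings mod 745: 214^1=214, 214^2=351, 214^4=276, 214^8=186, 214^16=326, 214^32=486, 214^64=31, 214^128=216, 214^256=466, 214^512=361, 214^1024=691, 214^2048=681, 214^4096=371, 214^8192=561, 214^16384=331, 214^32768=46, 214^65536=626, 214^131072=6, 214^262144=36, 214^524288=551, 214^1048576=386, 214^2097152=741, 214^4194304=16, 214^8388608=256, 214^16777216=721; 214^30523959 = 214^1 * 214^2 * 214^4 * 214^16 * 214^32 * 214^512 * 214^16384 * 214^32768 * 214^65536 * 214^1048576 * 214^4194304 * 214^8388608 * 214^16777216 = 524 (mod 745); answer 524

524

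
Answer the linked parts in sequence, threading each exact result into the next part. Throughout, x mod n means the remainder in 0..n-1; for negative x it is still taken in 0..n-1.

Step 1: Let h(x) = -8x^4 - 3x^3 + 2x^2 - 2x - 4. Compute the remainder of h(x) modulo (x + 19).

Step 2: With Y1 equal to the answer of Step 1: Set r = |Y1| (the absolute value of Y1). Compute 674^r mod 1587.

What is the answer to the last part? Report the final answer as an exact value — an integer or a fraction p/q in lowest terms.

479

Step 1: remainder = value at the root: -8*(-19)^4 - 3*(-19)^3 + 2*(-19)^2 - 2*(-19)^1 - 4 = (-1042568) + (20577) + (722) + (38) + (-4) = -1021235; answer -1021235
Step 2: Y1 = -1021235; r = 1021235; squarings mod 1587: 674^1=674, 674^2=394, 674^4=1297, 674^8=1576, 674^16=121, 674^32=358, 674^64=1204, 674^128=685, 674^256=1060, 674^512=4, 674^1024=16, 674^2048=256, 674^4096=469, 674^8192=955, 674^16384=1087, 674^32768=841, 674^65536=1066, 674^131072=64, 674^262144=922, 674^524288=1039; 674^1021235 = 674^1 * 674^2 * 674^16 * 674^32 * 674^256 * 674^1024 * 674^4096 * 674^32768 * 674^65536 * 674^131072 * 674^262144 * 674^524288 = 479 (mod 1587); answer 479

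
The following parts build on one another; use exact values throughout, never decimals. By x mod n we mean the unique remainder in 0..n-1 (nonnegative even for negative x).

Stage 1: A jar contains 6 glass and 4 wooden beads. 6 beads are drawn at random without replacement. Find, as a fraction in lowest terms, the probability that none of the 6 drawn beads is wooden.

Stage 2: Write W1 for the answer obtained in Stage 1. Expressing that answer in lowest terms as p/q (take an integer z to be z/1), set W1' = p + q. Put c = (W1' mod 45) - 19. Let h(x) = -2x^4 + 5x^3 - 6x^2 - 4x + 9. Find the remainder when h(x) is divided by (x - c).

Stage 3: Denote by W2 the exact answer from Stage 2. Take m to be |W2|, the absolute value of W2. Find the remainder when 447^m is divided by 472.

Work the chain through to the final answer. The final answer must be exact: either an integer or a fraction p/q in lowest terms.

Stage 1: total draws C(10,6) = 210; favorable C(6,6) = 1; P = 1/210; answer 1/210
Stage 2: W1 = 1/210; threaded value p + q = 211; c = 12; remainder = value at the root: -2*(12)^4 + 5*(12)^3 - 6*(12)^2 - 4*(12)^1 + 9 = (-41472) + (8640) + (-864) + (-48) + (9) = -33735; answer -33735
Stage 3: W2 = -33735; m = 33735; squarings mod 472: 447^1=447, 447^2=153, 447^4=281, 447^8=137, 447^16=361, 447^32=49, 447^64=41, 447^128=265, 447^256=369, 447^512=225, 447^1024=121, 447^2048=9, 447^4096=81, 447^8192=425, 447^16384=321, 447^32768=145; 447^33735 = 447^1 * 447^2 * 447^4 * 447^64 * 447^128 * 447^256 * 447^512 * 447^32768 = 335 (mod 472); answer 335

335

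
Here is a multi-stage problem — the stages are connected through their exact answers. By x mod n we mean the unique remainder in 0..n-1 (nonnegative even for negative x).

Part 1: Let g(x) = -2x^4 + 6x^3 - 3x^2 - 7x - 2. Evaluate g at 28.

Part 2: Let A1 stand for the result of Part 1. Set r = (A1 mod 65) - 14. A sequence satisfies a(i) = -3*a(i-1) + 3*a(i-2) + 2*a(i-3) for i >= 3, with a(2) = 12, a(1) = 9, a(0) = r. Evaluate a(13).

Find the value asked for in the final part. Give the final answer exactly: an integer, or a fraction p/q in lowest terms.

11641863

Part 1: -2*(28)^4 + 6*(28)^3 - 3*(28)^2 - 7*(28)^1 - 2 = (-1229312) + (131712) + (-2352) + (-196) + (-2) = -1100150; answer -1100150
Part 2: A1 = -1100150; r = 26; a(3) = -3*(12) + 3*(9) + 2*(26) = 43; iterating: a(3)=43, a(4)=-75, a(5)=378, a(6)=-1273, a(7)=4803, a(8)=-17472, a(9)=64279, a(10)=-235647, a(11)=864834, a(12)=-3172885, a(13)=11641863; answer 11641863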